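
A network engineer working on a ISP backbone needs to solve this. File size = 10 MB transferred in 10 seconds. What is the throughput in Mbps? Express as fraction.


Given: file = 10 MB, time = 10 s
File in Mb = 10 * 8 = 80 Mb
Throughput = 80 / 10 Mbps
Throughput = 8 Mbps

8


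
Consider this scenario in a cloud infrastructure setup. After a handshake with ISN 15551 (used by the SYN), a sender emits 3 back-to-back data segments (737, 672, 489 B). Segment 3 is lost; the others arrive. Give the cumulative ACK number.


SYN uses sequence number 15551; first data byte = ISN + 1 = 15552.
Segment 1: SEQ = 15552, len = 737 B, covers [15552, 16288]
Segment 2: SEQ = 16289, len = 672 B, covers [16289, 16960]
Segment 3: SEQ = 16961, len = 489 B, covers [16961, 17449] [LOST]
In-order data received: bytes [15552, 16960] (segments 1..2).
Segment 3 missing -> gap begins at byte 16961.
Cumulative ACK = next expected in-order byte = 15552 + 737 + 672 = 16961

16961


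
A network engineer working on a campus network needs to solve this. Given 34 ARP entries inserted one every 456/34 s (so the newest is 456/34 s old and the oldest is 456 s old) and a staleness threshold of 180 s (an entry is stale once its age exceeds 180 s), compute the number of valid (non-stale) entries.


Ages are k * 456/34 s for k = 1..34 (spacing = 13.4118 s).
Entry k is valid iff k * 456/34 <= 180 iff k <= 34 * 180 / 456 = 13.4211
n_valid = floor(13.4211) = 13
(n_stale = 34 - 13 = 21)

13


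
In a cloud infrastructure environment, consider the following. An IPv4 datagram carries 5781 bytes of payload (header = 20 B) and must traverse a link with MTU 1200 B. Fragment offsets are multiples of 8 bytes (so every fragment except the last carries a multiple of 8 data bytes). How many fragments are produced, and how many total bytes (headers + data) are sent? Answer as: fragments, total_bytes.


Max data per non-final fragment = floor((MTU - header)/8)*8 = floor((1200 - 20)/8)*8 = floor(1180/8)*8 = 1176 B
Final fragment needs no 8-byte alignment: it can carry up to MTU - header = 1180 B
Non-final fragments needed = ceil((payload - 1180) / 1176) = ceil(4601/1176) = ceil(3.9124) = 4
Number of fragments = 4 + 1 = 5
Fragment sizes (data): 4 * 1176 B + 1077 B (last, 1077 <= 1180 OK)
Total bytes sent = payload + n_frags * header = 5781 + 5*20 = 5781 + 100 = 5881 B

5, 5881


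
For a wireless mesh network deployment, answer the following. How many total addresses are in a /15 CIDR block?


Given: CIDR prefix /15
Host bits = 32 - 15 = 17
Total addresses = 2^17 = 131072

131072


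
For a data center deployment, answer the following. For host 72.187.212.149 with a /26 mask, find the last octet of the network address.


Given: IP = 72.187.212.149, prefix = /26
Subnet mask = 255.255.255.192
Last octet of IP: 149
Last octet of mask: 192
Network last octet = 149 AND 192 = 128

128


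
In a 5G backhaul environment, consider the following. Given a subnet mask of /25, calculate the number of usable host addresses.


Given: subnet mask /25
Host bits = 32 - 25 = 7
Total addresses = 2^7 = 128
Usable hosts = 128 - 2 (network + broadcast) = 126

126


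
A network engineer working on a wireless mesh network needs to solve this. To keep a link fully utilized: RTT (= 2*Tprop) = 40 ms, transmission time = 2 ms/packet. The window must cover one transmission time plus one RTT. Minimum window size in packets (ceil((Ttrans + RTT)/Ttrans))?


Given: Ttrans = 2 ms, RTT = 40 ms (= 2 * Tprop, Tprop = 20 ms)
Time until first ACK returns = Ttrans + RTT = 2 + 40 = 42 ms
Need W * Ttrans >= Ttrans + RTT  ->  W >= (Ttrans + RTT) / Ttrans
(Ttrans + RTT) / Ttrans = 42 / 2 = 21
W_min = ceil(21) = 21

21


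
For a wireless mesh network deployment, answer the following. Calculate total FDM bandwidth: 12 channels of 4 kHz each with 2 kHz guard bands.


Given: 12 channels, 4 kHz each, guard = 2 kHz
Channel bandwidth = 12 * 4 = 48 kHz
Guard bands = 11 gaps * 2 kHz = 22 kHz
Total = 48 + 22 = 70 kHz

70


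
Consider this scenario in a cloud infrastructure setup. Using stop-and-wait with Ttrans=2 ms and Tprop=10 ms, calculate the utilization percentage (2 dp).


Given: Ttrans = 2 ms, Tprop = 10 ms
RTT = 2 * Tprop = 2 * 10 = 20 ms
U = Ttrans / (Ttrans + RTT)
U = 2 / (2 + 20)
U = 2 / 22 = 0.090909
U% = 9.09%

9.09


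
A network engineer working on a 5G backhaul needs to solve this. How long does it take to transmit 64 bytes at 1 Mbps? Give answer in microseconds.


Given: packet = 64 bytes, bandwidth = 1 Mbps
Packet in bits = 64 * 8 = 512 bits
Bandwidth = 1 * 10^6 = 1000000 bps
Time = 512 / 1000000 seconds
Time in us = 512 * 10^6 / 1000000 = 512

512


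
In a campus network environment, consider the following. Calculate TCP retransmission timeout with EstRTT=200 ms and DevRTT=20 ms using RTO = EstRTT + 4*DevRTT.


Given: EstRTT = 200 ms, DevRTT = 20 ms
Timeout = EstRTT + 4 * DevRTT
4 * DevRTT = 4 * 20 = 80
Timeout = 200 + 80 = 280 ms

280


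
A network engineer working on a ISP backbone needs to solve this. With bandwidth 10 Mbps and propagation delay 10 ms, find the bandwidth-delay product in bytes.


Given: bandwidth = 10 Mbps, delay = 10 ms
BDP in bits = 10 * 10^6 * 10 / 1000
BDP in bits = 100000
BDP in bytes = 100000 / 8 = 12500

12500


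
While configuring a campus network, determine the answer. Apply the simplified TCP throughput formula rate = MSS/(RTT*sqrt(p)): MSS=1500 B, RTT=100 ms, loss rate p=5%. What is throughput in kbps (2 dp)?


Given: MSS = 1500 bytes, RTT = 100 ms, loss = 5%
RTT in seconds = 100 / 1000 = 0.1
Loss rate = 5% = 0.05
sqrt(loss) = sqrt(0.05) = 0.223606797750
Throughput (bytes/s) = 1500 / (0.1 * 0.223606797750) = 67082.0393
Throughput (kbps) = 67082.0393 * 8 / 1000 = 536.656315 -> 536.66 kbps (2 dp)

536.66


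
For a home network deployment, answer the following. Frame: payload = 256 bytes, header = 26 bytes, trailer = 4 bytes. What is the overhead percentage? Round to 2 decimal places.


Given: payload = 256 B, header = 26 B, trailer = 4 B
Overhead bytes = header + trailer = 26 + 4 = 30
Total frame = payload + overhead = 256 + 30 = 286
Overhead % = 30 / 286 * 100 = 10.4895% -> 10.49% (2 dp)

10.49


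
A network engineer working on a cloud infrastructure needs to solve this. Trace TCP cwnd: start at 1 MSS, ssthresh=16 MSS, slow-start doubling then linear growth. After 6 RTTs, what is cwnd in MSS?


RTT 0: cwnd = 1 MSS (initial)
RTT 1: cwnd = 2 MSS (slow start, doubled)
RTT 2: cwnd = 4 MSS (slow start, doubled)
RTT 3: cwnd = 8 MSS (slow start, doubled)
RTT 4: cwnd = 16 MSS (slow start, doubled)
RTT 5: cwnd = 17 MSS (congestion avoidance, +1)
RTT 6: cwnd = 18 MSS (congestion avoidance, +1)

18


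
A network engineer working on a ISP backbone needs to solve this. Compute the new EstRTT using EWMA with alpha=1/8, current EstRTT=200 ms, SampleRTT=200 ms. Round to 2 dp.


Given: EstRTT = 200 ms, SampleRTT = 200 ms, alpha = 1/8
New EstRTT = (1 - alpha) * EstRTT + alpha * SampleRTT
(7/8) * 200 = 175
(1/8) * 200 = 25
New EstRTT = 175 + 25 = 200 ms -> 200.00 ms (2 dp)

200.00


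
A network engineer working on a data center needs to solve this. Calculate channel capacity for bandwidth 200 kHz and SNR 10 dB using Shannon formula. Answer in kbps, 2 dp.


Given: B = 200 kHz, SNR = 10 dB
SNR linear = 10^(10/10) = 10
1 + SNR = 11
log2(11) = 3.4594316186
C = 200 * 1000 * 3.4594316186 = 691886.3237 bps
C = 691.886324 kbps -> 691.89 kbps (2 dp)

691.89


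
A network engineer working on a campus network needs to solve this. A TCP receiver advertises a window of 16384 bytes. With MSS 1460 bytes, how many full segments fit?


Given: RWND = 16384 bytes, MSS = 1460 bytes
Full segments = floor(RWND / MSS)
Full segments = floor(16384 / 1460)
Full segments = floor(11.2219) = 11

11


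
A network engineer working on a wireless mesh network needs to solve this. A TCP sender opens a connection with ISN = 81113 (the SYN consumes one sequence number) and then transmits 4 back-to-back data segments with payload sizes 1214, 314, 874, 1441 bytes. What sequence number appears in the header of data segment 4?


The SYN occupies sequence number ISN = 81113, so the first data byte is ISN + 1 = 81114.
SEQ of data segment i = (ISN + 1) + sum of payload sizes of segments 1..i-1.
Segment 1: SEQ = 81114, payload = 1214 bytes
Segment 2: SEQ = 82328, payload = 314 bytes
Segment 3: SEQ = 82642, payload = 874 bytes
Segment 4: SEQ = 83516, payload = 1441 bytes
SEQ of segment 4 = 81114 + 1214 + 314 + 874 = 83516

83516


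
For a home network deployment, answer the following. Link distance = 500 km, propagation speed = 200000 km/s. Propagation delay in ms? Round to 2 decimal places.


Given: distance = 500 km, speed = 200000 km/s
Delay = distance / speed = 500 / 200000 seconds
Delay in ms = 500 * 1000 / 200000
Delay = 2.5000 ms
Rounded to 2 dp = 2.50 ms

2.50


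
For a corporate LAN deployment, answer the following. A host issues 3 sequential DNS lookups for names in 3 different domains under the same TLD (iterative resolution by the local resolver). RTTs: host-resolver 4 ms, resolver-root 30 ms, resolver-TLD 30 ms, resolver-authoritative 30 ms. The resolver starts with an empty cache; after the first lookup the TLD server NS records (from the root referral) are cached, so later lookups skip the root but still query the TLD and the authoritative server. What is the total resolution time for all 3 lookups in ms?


Lookup 1 (cold cache): local + root + TLD + auth = 4 + 30 + 30 + 30 = 94 ms
Lookups 2..3 (TLD NS cached -> skip root; new domain -> still ask TLD and auth): local + TLD + auth = 4 + 30 + 30 = 64 ms each
Remaining 2 lookups: 2 * 64 = 128 ms
Total = 94 + 128 = 222 ms

222


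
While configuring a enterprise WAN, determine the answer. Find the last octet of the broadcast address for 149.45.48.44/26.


Given: IP = 149.45.48.44, prefix = /26
Host bits = 32 - 26 = 6
Network last octet = 44 AND mask = 0
Host part size = 2^6 - 1 = 63
Broadcast last octet = 0 OR 63 = 63

63


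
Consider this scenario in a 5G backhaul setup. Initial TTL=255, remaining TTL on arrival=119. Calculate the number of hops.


Given: initial TTL = 255, received TTL = 119
Hops = initial TTL - received TTL
Hops = 255 - 119 = 136

136


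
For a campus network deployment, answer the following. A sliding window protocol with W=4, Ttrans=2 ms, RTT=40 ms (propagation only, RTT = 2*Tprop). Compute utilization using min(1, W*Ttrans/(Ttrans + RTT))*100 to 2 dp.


Given: W = 4, Ttrans = 2 ms, RTT = 40 ms (= 2 * Tprop, Tprop = 20 ms)
Cycle time = Ttrans + RTT = 2 + 40 = 42 ms (first packet sent until its ACK returns)
W * Ttrans = 4 * 2 = 8 ms of sending per cycle
W * Ttrans / (Ttrans + RTT) = 8 / 42 = 0.190476
U = min(1, 0.190476) = 0.190476
U% = 19.05%

19.05


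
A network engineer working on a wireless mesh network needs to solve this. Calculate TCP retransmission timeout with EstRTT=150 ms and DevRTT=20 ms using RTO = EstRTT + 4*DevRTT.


Given: EstRTT = 150 ms, DevRTT = 20 ms
Timeout = EstRTT + 4 * DevRTT
4 * DevRTT = 4 * 20 = 80
Timeout = 150 + 80 = 230 ms

230


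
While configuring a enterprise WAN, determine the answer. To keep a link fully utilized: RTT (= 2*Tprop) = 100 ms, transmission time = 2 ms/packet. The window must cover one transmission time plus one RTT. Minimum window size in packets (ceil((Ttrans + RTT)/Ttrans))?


Given: Ttrans = 2 ms, RTT = 100 ms (= 2 * Tprop, Tprop = 50 ms)
Time until first ACK returns = Ttrans + RTT = 2 + 100 = 102 ms
Need W * Ttrans >= Ttrans + RTT  ->  W >= (Ttrans + RTT) / Ttrans
(Ttrans + RTT) / Ttrans = 102 / 2 = 51
W_min = ceil(51) = 51

51


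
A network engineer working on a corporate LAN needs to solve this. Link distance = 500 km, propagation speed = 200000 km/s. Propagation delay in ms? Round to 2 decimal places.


Given: distance = 500 km, speed = 200000 km/s
Delay = distance / speed = 500 / 200000 seconds
Delay in ms = 500 * 1000 / 200000
Delay = 2.5000 ms
Rounded to 2 dp = 2.50 ms

2.50


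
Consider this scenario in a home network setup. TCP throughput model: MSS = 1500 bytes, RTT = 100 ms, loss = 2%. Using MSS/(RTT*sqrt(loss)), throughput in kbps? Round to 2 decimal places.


Given: MSS = 1500 bytes, RTT = 100 ms, loss = 2%
RTT in seconds = 100 / 1000 = 0.1
Loss rate = 2% = 0.02
sqrt(loss) = sqrt(0.02) = 0.141421356237
Throughput (bytes/s) = 1500 / (0.1 * 0.141421356237) = 106066.0172
Throughput (kbps) = 106066.0172 * 8 / 1000 = 848.528137 -> 848.53 kbps (2 dp)

848.53


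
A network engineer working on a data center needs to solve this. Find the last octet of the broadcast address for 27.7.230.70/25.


Given: IP = 27.7.230.70, prefix = /25
Host bits = 32 - 25 = 7
Network last octet = 70 AND mask = 0
Host part size = 2^7 - 1 = 127
Broadcast last octet = 0 OR 127 = 127

127


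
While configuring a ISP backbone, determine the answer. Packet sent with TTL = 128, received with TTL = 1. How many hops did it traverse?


Given: initial TTL = 128, received TTL = 1
Hops = initial TTL - received TTL
Hops = 128 - 1 = 127

127


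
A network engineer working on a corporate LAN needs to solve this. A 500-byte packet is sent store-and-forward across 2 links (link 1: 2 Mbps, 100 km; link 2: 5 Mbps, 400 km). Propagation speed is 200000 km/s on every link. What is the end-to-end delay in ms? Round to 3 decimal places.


Packet = 500 bytes = 4000 bits. Store-and-forward: sum (t_trans + t_prop) per link.
Link 1: t_trans = 4000/(2*10^6) s = 2.0000 ms; t_prop = 100/200000 s = 0.5000 ms; subtotal = 2.5000 ms
Link 2: t_trans = 4000/(5*10^6) s = 0.8000 ms; t_prop = 400/200000 s = 2.0000 ms; subtotal = 2.8000 ms
End-to-end = 2.5000 + 2.8000 = 5.3000 ms -> 5.300 ms (3 dp)

5.300


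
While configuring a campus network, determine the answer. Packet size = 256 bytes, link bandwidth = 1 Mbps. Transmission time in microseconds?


Given: packet = 256 bytes, bandwidth = 1 Mbps
Packet in bits = 256 * 8 = 2048 bits
Bandwidth = 1 * 10^6 = 1000000 bps
Time = 2048 / 1000000 seconds
Time in us = 2048 * 10^6 / 1000000 = 2048

2048


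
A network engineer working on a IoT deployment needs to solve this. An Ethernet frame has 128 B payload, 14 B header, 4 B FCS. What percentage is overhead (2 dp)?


Given: payload = 128 B, header = 14 B, trailer = 4 B
Overhead bytes = header + trailer = 14 + 4 = 18
Total frame = payload + overhead = 128 + 18 = 146
Overhead % = 18 / 146 * 100 = 12.3288% -> 12.33% (2 dp)

12.33


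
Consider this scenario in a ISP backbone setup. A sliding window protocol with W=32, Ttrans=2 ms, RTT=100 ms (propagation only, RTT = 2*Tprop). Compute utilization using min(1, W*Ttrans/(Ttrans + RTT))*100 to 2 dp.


Given: W = 32, Ttrans = 2 ms, RTT = 100 ms (= 2 * Tprop, Tprop = 50 ms)
Cycle time = Ttrans + RTT = 2 + 100 = 102 ms (first packet sent until its ACK returns)
W * Ttrans = 32 * 2 = 64 ms of sending per cycle
W * Ttrans / (Ttrans + RTT) = 64 / 102 = 0.627451
U = min(1, 0.627451) = 0.627451
U% = 62.75%

62.75


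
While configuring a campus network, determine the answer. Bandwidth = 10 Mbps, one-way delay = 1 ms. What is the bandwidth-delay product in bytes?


Given: bandwidth = 10 Mbps, delay = 1 ms
BDP in bits = 10 * 10^6 * 1 / 1000
BDP in bits = 10000
BDP in bytes = 10000 / 8 = 1250

1250


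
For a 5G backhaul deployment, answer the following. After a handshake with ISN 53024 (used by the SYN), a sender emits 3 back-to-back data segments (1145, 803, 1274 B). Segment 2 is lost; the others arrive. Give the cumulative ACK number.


SYN uses sequence number 53024; first data byte = ISN + 1 = 53025.
Segment 1: SEQ = 53025, len = 1145 B, covers [53025, 54169]
Segment 2: SEQ = 54170, len = 803 B, covers [54170, 54972] [LOST]
Segment 3: SEQ = 54973, len = 1274 B, covers [54973, 56246]
In-order data received: bytes [53025, 54169] (segments 1..1).
Segment 2 missing -> gap begins at byte 54170; later segments buffered out of order.
Cumulative ACK = next expected in-order byte = 53025 + 1145 = 54170

54170


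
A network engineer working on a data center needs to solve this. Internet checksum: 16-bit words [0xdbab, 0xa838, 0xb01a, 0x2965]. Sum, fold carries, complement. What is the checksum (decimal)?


Given words: [0xdbab, 0xa838, 0xb01a, 0x2965]
Step 1: Sum all words
Raw sum = 56235 + 43064 + 45082 + 10597 = 154978
Step 2: Fold carry: (23906 + 2) = 23908
One's complement = ~23908 & 0xFFFF = 41627

41627


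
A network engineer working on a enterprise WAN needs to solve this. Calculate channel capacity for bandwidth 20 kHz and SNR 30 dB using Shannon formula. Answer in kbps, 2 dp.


Given: B = 20 kHz, SNR = 30 dB
SNR linear = 10^(30/10) = 1000
1 + SNR = 1001
log2(1001) = 9.9672262588
C = 20 * 1000 * 9.9672262588 = 199344.5252 bps
C = 199.344525 kbps -> 199.34 kbps (2 dp)

199.34


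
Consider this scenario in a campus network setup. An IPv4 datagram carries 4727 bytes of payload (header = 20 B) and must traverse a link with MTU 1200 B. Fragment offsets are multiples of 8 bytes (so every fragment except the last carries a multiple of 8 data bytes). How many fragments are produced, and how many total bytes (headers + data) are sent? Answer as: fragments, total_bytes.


Max data per non-final fragment = floor((MTU - header)/8)*8 = floor((1200 - 20)/8)*8 = floor(1180/8)*8 = 1176 B
Final fragment needs no 8-byte alignment: it can carry up to MTU - header = 1180 B
Non-final fragments needed = ceil((payload - 1180) / 1176) = ceil(3547/1176) = ceil(3.0162) = 4
Number of fragments = 4 + 1 = 5
Fragment sizes (data): 4 * 1176 B + 23 B (last, 23 <= 1180 OK)
Total bytes sent = payload + n_frags * header = 4727 + 5*20 = 4727 + 100 = 4827 B

5, 4827


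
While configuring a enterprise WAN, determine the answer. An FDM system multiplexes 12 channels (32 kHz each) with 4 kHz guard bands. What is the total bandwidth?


Given: 12 channels, 32 kHz each, guard = 4 kHz
Channel bandwidth = 12 * 32 = 384 kHz
Guard bands = 11 gaps * 4 kHz = 44 kHz
Total = 384 + 44 = 428 kHz

428


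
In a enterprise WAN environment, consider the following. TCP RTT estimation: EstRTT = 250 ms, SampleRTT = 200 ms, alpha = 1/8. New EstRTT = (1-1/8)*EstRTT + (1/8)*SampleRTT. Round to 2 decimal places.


Given: EstRTT = 250 ms, SampleRTT = 200 ms, alpha = 1/8
New EstRTT = (1 - alpha) * EstRTT + alpha * SampleRTT
(7/8) * 250 = 218.75
(1/8) * 200 = 25
New EstRTT = 218.75 + 25 = 243.75 ms -> 243.75 ms (2 dp)

243.75


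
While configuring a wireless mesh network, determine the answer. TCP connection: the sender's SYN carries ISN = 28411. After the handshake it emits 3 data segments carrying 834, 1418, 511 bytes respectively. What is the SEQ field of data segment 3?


The SYN occupies sequence number ISN = 28411, so the first data byte is ISN + 1 = 28412.
SEQ of data segment i = (ISN + 1) + sum of payload sizes of segments 1..i-1.
Segment 1: SEQ = 28412, payload = 834 bytes
Segment 2: SEQ = 29246, payload = 1418 bytes
Segment 3: SEQ = 30664, payload = 511 bytes
SEQ of segment 3 = 28412 + 834 + 1418 = 30664

30664


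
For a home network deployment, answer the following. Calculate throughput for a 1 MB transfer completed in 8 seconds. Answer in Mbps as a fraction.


Given: file = 1 MB, time = 8 s
File in Mb = 1 * 8 = 8 Mb
Throughput = 8 / 8 Mbps
Throughput = 1 Mbps

1


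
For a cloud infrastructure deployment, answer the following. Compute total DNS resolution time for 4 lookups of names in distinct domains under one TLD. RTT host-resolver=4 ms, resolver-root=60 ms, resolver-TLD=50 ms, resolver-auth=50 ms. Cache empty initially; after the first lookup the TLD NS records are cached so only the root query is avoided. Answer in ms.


Lookup 1 (cold cache): local + root + TLD + auth = 4 + 60 + 50 + 50 = 164 ms
Lookups 2..4 (TLD NS cached -> skip root; new domain -> still ask TLD and auth): local + TLD + auth = 4 + 50 + 50 = 104 ms each
Remaining 3 lookups: 3 * 104 = 312 ms
Total = 164 + 312 = 476 ms

476


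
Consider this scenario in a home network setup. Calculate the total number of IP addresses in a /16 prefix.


Given: CIDR prefix /16
Host bits = 32 - 16 = 16
Total addresses = 2^16 = 65536

65536


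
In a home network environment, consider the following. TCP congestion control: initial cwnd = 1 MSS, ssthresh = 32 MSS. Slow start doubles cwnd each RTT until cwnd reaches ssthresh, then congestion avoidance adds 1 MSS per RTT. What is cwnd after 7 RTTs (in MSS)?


RTT 0: cwnd = 1 MSS (initial)
RTT 1: cwnd = 2 MSS (slow start, doubled)
RTT 2: cwnd = 4 MSS (slow start, doubled)
RTT 3: cwnd = 8 MSS (slow start, doubled)
RTT 4: cwnd = 16 MSS (slow start, doubled)
RTT 5: cwnd = 32 MSS (slow start, doubled)
RTT 6: cwnd = 33 MSS (congestion avoidance, +1)
RTT 7: cwnd = 34 MSS (congestion avoidance, +1)

34


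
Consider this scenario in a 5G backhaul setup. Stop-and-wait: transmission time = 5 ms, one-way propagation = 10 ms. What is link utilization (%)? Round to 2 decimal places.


Given: Ttrans = 5 ms, Tprop = 10 ms
RTT = 2 * Tprop = 2 * 10 = 20 ms
U = Ttrans / (Ttrans + RTT)
U = 5 / (5 + 20)
U = 5 / 25 = 0.2
U% = 20.00%

20.00


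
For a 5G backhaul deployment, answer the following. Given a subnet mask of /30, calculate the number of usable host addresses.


Given: subnet mask /30
Host bits = 32 - 30 = 2
Total addresses = 2^2 = 4
Usable hosts = 4 - 2 (network + broadcast) = 2

2


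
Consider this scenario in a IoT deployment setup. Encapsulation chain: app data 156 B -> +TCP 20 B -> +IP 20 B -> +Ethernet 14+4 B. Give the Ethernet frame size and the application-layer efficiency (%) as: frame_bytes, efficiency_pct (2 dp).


TCP segment = 156 + 20 = 176 B
IP packet = 176 + 20 = 196 B
Ethernet frame = 196 + 14 + 4 = 214 B
Efficiency = app / frame = 156 / 214 = 0.728972 = 72.8972% -> 72.90% (2 dp)

214, 72.90


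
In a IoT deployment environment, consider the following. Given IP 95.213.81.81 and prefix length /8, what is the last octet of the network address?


Given: IP = 95.213.81.81, prefix = /8
Subnet mask = 255.0.0.0
Last octet of IP: 81
Last octet of mask: 0
Network last octet = 81 AND 0 = 0

0


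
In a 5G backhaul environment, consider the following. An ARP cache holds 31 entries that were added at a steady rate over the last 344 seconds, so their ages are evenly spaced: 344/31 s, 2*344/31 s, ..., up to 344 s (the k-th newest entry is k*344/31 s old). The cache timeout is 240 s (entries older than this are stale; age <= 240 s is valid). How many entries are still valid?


Ages are k * 344/31 s for k = 1..31 (spacing = 11.0968 s).
Entry k is valid iff k * 344/31 <= 240 iff k <= 31 * 240 / 344 = 21.6279
n_valid = floor(21.6279) = 21
(n_stale = 31 - 21 = 10)

21


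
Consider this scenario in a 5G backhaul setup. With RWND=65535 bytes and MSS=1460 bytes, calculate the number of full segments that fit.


Given: RWND = 65535 bytes, MSS = 1460 bytes
Full segments = floor(RWND / MSS)
Full segments = floor(65535 / 1460)
Full segments = floor(44.887) = 44

44


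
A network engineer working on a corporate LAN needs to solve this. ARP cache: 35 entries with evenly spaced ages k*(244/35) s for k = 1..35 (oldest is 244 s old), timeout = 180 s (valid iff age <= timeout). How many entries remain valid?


Ages are k * 244/35 s for k = 1..35 (spacing = 6.9714 s).
Entry k is valid iff k * 244/35 <= 180 iff k <= 35 * 180 / 244 = 25.8197
n_valid = floor(25.8197) = 25
(n_stale = 35 - 25 = 10)

25


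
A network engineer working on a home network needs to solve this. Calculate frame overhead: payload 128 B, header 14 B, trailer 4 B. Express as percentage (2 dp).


Given: payload = 128 B, header = 14 B, trailer = 4 B
Overhead bytes = header + trailer = 14 + 4 = 18
Total frame = payload + overhead = 128 + 18 = 146
Overhead % = 18 / 146 * 100 = 12.3288% -> 12.33% (2 dp)

12.33


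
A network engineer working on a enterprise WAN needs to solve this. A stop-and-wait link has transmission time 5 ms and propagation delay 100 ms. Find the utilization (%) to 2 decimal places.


Given: Ttrans = 5 ms, Tprop = 100 ms
RTT = 2 * Tprop = 2 * 100 = 200 ms
U = Ttrans / (Ttrans + RTT)
U = 5 / (5 + 200)
U = 5 / 205 = 0.02439
U% = 2.44%

2.44


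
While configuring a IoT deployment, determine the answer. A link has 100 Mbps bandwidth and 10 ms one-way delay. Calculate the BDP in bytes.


Given: bandwidth = 100 Mbps, delay = 10 ms
BDP in bits = 100 * 10^6 * 10 / 1000
BDP in bits = 1000000
BDP in bytes = 1000000 / 8 = 125000

125000


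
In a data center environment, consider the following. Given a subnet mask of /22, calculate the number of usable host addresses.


Given: subnet mask /22
Host bits = 32 - 22 = 10
Total addresses = 2^10 = 1024
Usable hosts = 1024 - 2 (network + broadcast) = 1022

1022


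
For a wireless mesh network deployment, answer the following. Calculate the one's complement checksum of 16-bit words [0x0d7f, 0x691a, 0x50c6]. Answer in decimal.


Given words: [0x0d7f, 0x691a, 0x50c6]
Step 1: Sum all words
Raw sum = 3455 + 26906 + 20678 = 51039
One's complement = ~51039 & 0xFFFF = 14496

14496


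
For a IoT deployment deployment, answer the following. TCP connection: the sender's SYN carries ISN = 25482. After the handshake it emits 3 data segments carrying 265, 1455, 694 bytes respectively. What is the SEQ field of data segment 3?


The SYN occupies sequence number ISN = 25482, so the first data byte is ISN + 1 = 25483.
SEQ of data segment i = (ISN + 1) + sum of payload sizes of segments 1..i-1.
Segment 1: SEQ = 25483, payload = 265 bytes
Segment 2: SEQ = 25748, payload = 1455 bytes
Segment 3: SEQ = 27203, payload = 694 bytes
SEQ of segment 3 = 25483 + 265 + 1455 = 27203

27203


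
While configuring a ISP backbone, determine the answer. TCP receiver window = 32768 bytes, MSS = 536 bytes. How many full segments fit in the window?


Given: RWND = 32768 bytes, MSS = 536 bytes
Full segments = floor(RWND / MSS)
Full segments = floor(32768 / 536)
Full segments = floor(61.1343) = 61

61


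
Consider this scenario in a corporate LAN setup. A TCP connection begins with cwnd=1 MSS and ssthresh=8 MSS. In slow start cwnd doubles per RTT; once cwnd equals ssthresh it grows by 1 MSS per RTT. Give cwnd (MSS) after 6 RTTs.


RTT 0: cwnd = 1 MSS (initial)
RTT 1: cwnd = 2 MSS (slow start, doubled)
RTT 2: cwnd = 4 MSS (slow start, doubled)
RTT 3: cwnd = 8 MSS (slow start, doubled)
RTT 4: cwnd = 9 MSS (congestion avoidance, +1)
RTT 5: cwnd = 10 MSS (congestion avoidance, +1)
RTT 6: cwnd = 11 MSS (congestion avoidance, +1)

11


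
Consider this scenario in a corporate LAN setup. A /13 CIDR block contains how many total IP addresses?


Given: CIDR prefix /13
Host bits = 32 - 13 = 19
Total addresses = 2^19 = 524288

524288


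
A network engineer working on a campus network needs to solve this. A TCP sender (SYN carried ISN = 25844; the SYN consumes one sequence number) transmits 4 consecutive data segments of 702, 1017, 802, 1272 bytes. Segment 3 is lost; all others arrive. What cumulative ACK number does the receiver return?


SYN uses sequence number 25844; first data byte = ISN + 1 = 25845.
Segment 1: SEQ = 25845, len = 702 B, covers [25845, 26546]
Segment 2: SEQ = 26547, len = 1017 B, covers [26547, 27563]
Segment 3: SEQ = 27564, len = 802 B, covers [27564, 28365] [LOST]
Segment 4: SEQ = 28366, len = 1272 B, covers [28366, 29637]
In-order data received: bytes [25845, 27563] (segments 1..2).
Segment 3 missing -> gap begins at byte 27564; later segments buffered out of order.
Cumulative ACK = next expected in-order byte = 25845 + 702 + 1017 = 27564

27564


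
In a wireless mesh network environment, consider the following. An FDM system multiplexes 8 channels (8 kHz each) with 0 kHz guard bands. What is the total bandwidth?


Given: 8 channels, 8 kHz each, guard = 0 kHz
Channel bandwidth = 8 * 8 = 64 kHz
Guard bands = 7 gaps * 0 kHz = 0 kHz
Total = 64 + 0 = 64 kHz

64


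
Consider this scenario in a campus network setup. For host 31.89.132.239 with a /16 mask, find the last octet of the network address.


Given: IP = 31.89.132.239, prefix = /16
Subnet mask = 255.255.0.0
Last octet of IP: 239
Last octet of mask: 0
Network last octet = 239 AND 0 = 0

0


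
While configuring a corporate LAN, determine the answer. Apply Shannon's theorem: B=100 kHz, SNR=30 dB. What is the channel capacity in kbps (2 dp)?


Given: B = 100 kHz, SNR = 30 dB
SNR linear = 10^(30/10) = 1000
1 + SNR = 1001
log2(1001) = 9.9672262588
C = 100 * 1000 * 9.9672262588 = 996722.6259 bps
C = 996.722626 kbps -> 996.72 kbps (2 dp)

996.72


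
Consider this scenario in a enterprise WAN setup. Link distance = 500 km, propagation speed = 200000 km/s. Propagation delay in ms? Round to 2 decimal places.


Given: distance = 500 km, speed = 200000 km/s
Delay = distance / speed = 500 / 200000 seconds
Delay in ms = 500 * 1000 / 200000
Delay = 2.5000 ms
Rounded to 2 dp = 2.50 ms

2.50


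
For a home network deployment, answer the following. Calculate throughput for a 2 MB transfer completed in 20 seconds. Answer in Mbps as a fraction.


Given: file = 2 MB, time = 20 s
File in Mb = 2 * 8 = 16 Mb
Throughput = 16 / 20 Mbps
Throughput = 4/5 Mbps

4/5


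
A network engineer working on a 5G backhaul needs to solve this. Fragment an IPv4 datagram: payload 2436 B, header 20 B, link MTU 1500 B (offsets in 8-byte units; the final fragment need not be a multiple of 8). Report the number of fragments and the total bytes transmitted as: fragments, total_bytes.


Max data per non-final fragment = floor((MTU - header)/8)*8 = floor((1500 - 20)/8)*8 = floor(1480/8)*8 = 1480 B
Final fragment needs no 8-byte alignment: it can carry up to MTU - header = 1480 B
Non-final fragments needed = ceil((payload - 1480) / 1480) = ceil(956/1480) = ceil(0.6459) = 1
Number of fragments = 1 + 1 = 2
Fragment sizes (data): 1 * 1480 B + 956 B (last, 956 <= 1480 OK)
Total bytes sent = payload + n_frags * header = 2436 + 2*20 = 2436 + 40 = 2476 B

2, 2476


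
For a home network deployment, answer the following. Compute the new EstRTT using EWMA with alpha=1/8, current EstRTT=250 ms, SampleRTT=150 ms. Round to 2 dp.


Given: EstRTT = 250 ms, SampleRTT = 150 ms, alpha = 1/8
New EstRTT = (1 - alpha) * EstRTT + alpha * SampleRTT
(7/8) * 250 = 218.75
(1/8) * 150 = 18.75
New EstRTT = 218.75 + 18.75 = 237.5 ms -> 237.50 ms (2 dp)

237.50


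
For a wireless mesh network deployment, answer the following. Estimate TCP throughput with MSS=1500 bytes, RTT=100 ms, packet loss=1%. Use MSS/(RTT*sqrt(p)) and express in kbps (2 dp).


Given: MSS = 1500 bytes, RTT = 100 ms, loss = 1%
RTT in seconds = 100 / 1000 = 0.1
Loss rate = 1% = 0.01
sqrt(loss) = sqrt(0.01) = 0.1
Throughput (bytes/s) = 1500 / (0.1 * 0.1) = 150000.0000
Throughput (kbps) = 150000.0000 * 8 / 1000 = 1200.000000 -> 1200.00 kbps (2 dp)

1200.00


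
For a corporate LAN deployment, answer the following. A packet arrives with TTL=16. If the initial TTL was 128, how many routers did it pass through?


Given: initial TTL = 128, received TTL = 16
Hops = initial TTL - received TTL
Hops = 128 - 16 = 112

112


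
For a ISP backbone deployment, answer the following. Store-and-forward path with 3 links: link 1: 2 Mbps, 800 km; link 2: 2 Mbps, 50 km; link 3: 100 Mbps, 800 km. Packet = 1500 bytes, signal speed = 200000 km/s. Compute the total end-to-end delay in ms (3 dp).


Packet = 1500 bytes = 12000 bits. Store-and-forward: sum (t_trans + t_prop) per link.
Link 1: t_trans = 12000/(2*10^6) s = 6.0000 ms; t_prop = 800/200000 s = 4.0000 ms; subtotal = 10.0000 ms
Link 2: t_trans = 12000/(2*10^6) s = 6.0000 ms; t_prop = 50/200000 s = 0.2500 ms; subtotal = 6.2500 ms
Link 3: t_trans = 12000/(100*10^6) s = 0.1200 ms; t_prop = 800/200000 s = 4.0000 ms; subtotal = 4.1200 ms
End-to-end = 10.0000 + 6.2500 + 4.1200 = 20.3700 ms -> 20.370 ms (3 dp)

20.370


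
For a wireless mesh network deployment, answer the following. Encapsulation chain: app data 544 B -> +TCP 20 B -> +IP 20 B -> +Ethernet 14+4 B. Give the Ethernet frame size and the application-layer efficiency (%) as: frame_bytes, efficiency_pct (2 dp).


TCP segment = 544 + 20 = 564 B
IP packet = 564 + 20 = 584 B
Ethernet frame = 584 + 14 + 4 = 602 B
Efficiency = app / frame = 544 / 602 = 0.903654 = 90.3654% -> 90.37% (2 dp)

602, 90.37


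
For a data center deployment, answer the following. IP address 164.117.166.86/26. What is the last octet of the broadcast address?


Given: IP = 164.117.166.86, prefix = /26
Host bits = 32 - 26 = 6
Network last octet = 86 AND mask = 64
Host part size = 2^6 - 1 = 63
Broadcast last octet = 64 OR 63 = 127

127


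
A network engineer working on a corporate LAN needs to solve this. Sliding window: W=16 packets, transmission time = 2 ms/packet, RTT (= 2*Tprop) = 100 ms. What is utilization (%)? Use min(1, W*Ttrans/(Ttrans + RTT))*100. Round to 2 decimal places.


Given: W = 16, Ttrans = 2 ms, RTT = 100 ms (= 2 * Tprop, Tprop = 50 ms)
Cycle time = Ttrans + RTT = 2 + 100 = 102 ms (first packet sent until its ACK returns)
W * Ttrans = 16 * 2 = 32 ms of sending per cycle
W * Ttrans / (Ttrans + RTT) = 32 / 102 = 0.313725
U = min(1, 0.313725) = 0.313725
U% = 31.37%

31.37


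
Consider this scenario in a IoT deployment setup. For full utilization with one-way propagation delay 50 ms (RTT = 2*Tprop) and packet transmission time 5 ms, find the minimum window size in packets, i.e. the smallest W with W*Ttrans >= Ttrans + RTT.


Given: Ttrans = 5 ms, RTT = 100 ms (= 2 * Tprop, Tprop = 50 ms)
Time until first ACK returns = Ttrans + RTT = 5 + 100 = 105 ms
Need W * Ttrans >= Ttrans + RTT  ->  W >= (Ttrans + RTT) / Ttrans
(Ttrans + RTT) / Ttrans = 105 / 5 = 21
W_min = ceil(21) = 21

21


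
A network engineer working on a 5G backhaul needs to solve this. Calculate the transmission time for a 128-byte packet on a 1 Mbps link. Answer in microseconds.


Given: packet = 128 bytes, bandwidth = 1 Mbps
Packet in bits = 128 * 8 = 1024 bits
Bandwidth = 1 * 10^6 = 1000000 bps
Time = 1024 / 1000000 seconds
Time in us = 1024 * 10^6 / 1000000 = 1024

1024


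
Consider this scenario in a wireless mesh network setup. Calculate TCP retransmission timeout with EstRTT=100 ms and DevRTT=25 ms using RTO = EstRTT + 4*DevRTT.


Given: EstRTT = 100 ms, DevRTT = 25 ms
Timeout = EstRTT + 4 * DevRTT
4 * DevRTT = 4 * 25 = 100
Timeout = 100 + 100 = 200 ms

200


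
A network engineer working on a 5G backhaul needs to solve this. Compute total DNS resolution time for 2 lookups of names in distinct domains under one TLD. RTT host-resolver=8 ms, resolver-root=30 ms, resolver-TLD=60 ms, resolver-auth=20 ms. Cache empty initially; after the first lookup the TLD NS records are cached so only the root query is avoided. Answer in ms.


Lookup 1 (cold cache): local + root + TLD + auth = 8 + 30 + 60 + 20 = 118 ms
Lookups 2..2 (TLD NS cached -> skip root; new domain -> still ask TLD and auth): local + TLD + auth = 8 + 60 + 20 = 88 ms each
Remaining 1 lookups: 1 * 88 = 88 ms
Total = 118 + 88 = 206 ms

206


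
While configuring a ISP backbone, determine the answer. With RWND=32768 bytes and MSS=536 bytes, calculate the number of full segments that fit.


Given: RWND = 32768 bytes, MSS = 536 bytes
Full segments = floor(RWND / MSS)
Full segments = floor(32768 / 536)
Full segments = floor(61.1343) = 61

61


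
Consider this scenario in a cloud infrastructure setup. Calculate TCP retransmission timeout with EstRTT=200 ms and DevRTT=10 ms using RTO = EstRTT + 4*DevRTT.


Given: EstRTT = 200 ms, DevRTT = 10 ms
Timeout = EstRTT + 4 * DevRTT
4 * DevRTT = 4 * 10 = 40
Timeout = 200 + 40 = 240 ms

240


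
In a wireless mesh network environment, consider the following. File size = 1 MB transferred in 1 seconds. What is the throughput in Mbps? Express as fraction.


Given: file = 1 MB, time = 1 s
File in Mb = 1 * 8 = 8 Mb
Throughput = 8 / 1 Mbps
Throughput = 8 Mbps

8


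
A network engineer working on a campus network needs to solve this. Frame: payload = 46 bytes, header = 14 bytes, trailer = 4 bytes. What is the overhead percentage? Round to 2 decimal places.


Given: payload = 46 B, header = 14 B, trailer = 4 B
Overhead bytes = header + trailer = 14 + 4 = 18
Total frame = payload + overhead = 46 + 18 = 64
Overhead % = 18 / 64 * 100 = 28.1250% -> 28.13% (2 dp)

28.13


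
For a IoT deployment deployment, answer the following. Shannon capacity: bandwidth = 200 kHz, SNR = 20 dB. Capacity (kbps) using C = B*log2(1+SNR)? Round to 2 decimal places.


Given: B = 200 kHz, SNR = 20 dB
SNR linear = 10^(20/10) = 100
1 + SNR = 101
log2(101) = 6.6582114828
C = 200 * 1000 * 6.6582114828 = 1331642.2966 bps
C = 1331.642297 kbps -> 1331.64 kbps (2 dp)

1331.64


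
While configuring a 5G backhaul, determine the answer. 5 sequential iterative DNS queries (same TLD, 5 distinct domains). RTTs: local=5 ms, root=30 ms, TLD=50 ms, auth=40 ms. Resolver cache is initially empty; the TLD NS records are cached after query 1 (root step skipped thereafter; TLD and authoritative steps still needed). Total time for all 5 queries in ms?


Lookup 1 (cold cache): local + root + TLD + auth = 5 + 30 + 50 + 40 = 125 ms
Lookups 2..5 (TLD NS cached -> skip root; new domain -> still ask TLD and auth): local + TLD + auth = 5 + 50 + 40 = 95 ms each
Remaining 4 lookups: 4 * 95 = 380 ms
Total = 125 + 380 = 505 ms

505


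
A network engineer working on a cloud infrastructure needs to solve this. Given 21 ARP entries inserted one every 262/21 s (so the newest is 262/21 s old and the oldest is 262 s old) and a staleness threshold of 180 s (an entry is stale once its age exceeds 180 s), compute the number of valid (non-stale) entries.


Ages are k * 262/21 s for k = 1..21 (spacing = 12.4762 s).
Entry k is valid iff k * 262/21 <= 180 iff k <= 21 * 180 / 262 = 14.4275
n_valid = floor(14.4275) = 14
(n_stale = 21 - 14 = 7)

14


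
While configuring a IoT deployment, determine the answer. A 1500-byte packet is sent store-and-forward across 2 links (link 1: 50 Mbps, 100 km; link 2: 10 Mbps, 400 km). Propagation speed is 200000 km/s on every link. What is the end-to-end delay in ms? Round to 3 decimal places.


Packet = 1500 bytes = 12000 bits. Store-and-forward: sum (t_trans + t_prop) per link.
Link 1: t_trans = 12000/(50*10^6) s = 0.2400 ms; t_prop = 100/200000 s = 0.5000 ms; subtotal = 0.7400 ms
Link 2: t_trans = 12000/(10*10^6) s = 1.2000 ms; t_prop = 400/200000 s = 2.0000 ms; subtotal = 3.2000 ms
End-to-end = 0.7400 + 3.2000 = 3.9400 ms -> 3.940 ms (3 dp)

3.940


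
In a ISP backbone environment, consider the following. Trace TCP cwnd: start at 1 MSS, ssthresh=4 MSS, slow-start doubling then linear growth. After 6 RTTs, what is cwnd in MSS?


RTT 0: cwnd = 1 MSS (initial)
RTT 1: cwnd = 2 MSS (slow start, doubled)
RTT 2: cwnd = 4 MSS (slow start, doubled)
RTT 3: cwnd = 5 MSS (congestion avoidance, +1)
RTT 4: cwnd = 6 MSS (congestion avoidance, +1)
RTT 5: cwnd = 7 MSS (congestion avoidance, +1)
RTT 6: cwnd = 8 MSS (congestion avoidance, +1)

8


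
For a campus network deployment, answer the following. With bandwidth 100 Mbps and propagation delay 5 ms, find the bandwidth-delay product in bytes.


Given: bandwidth = 100 Mbps, delay = 5 ms
BDP in bits = 100 * 10^6 * 5 / 1000
BDP in bits = 500000
BDP in bytes = 500000 / 8 = 62500

62500


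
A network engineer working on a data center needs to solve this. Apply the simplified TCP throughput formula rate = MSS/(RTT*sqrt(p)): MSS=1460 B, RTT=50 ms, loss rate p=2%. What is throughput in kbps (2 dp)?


Given: MSS = 1460 bytes, RTT = 50 ms, loss = 2%
RTT in seconds = 50 / 1000 = 0.05
Loss rate = 2% = 0.02
sqrt(loss) = sqrt(0.02) = 0.141421356237
Throughput (bytes/s) = 1460 / (0.05 * 0.141421356237) = 206475.1801
Throughput (kbps) = 206475.1801 * 8 / 1000 = 1651.801441 -> 1651.80 kbps (2 dp)

1651.80


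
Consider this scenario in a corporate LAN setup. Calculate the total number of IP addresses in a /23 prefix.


Given: CIDR prefix /23
Host bits = 32 - 23 = 9
Total addresses = 2^9 = 512

512
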